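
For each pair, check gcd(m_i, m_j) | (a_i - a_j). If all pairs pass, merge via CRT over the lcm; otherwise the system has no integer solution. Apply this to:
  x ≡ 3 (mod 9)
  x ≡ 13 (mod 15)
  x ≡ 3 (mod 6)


Moduli 9, 15, 6 are not pairwise coprime, so CRT works modulo lcm(m_i) when all pairwise compatibility conditions hold.
Pairwise compatibility: gcd(m_i, m_j) must divide a_i - a_j for every pair.
Merge one congruence at a time:
  Start: x ≡ 3 (mod 9).
  Combine with x ≡ 13 (mod 15): gcd(9, 15) = 3, and 13 - 3 = 10 is NOT divisible by 3.
    ⇒ system is inconsistent (no integer solution).

No solution (the system is inconsistent).


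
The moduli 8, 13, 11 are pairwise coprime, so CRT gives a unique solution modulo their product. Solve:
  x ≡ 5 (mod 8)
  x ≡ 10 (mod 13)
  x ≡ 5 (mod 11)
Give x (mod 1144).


Moduli 8, 13, 11 are pairwise coprime; by CRT there is a unique solution modulo M = 8 · 13 · 11 = 1144.
Solve pairwise, accumulating the modulus:
  Start with x ≡ 5 (mod 8).
  Combine with x ≡ 10 (mod 13): since gcd(8, 13) = 1, we get a unique residue mod 104.
    Write x = 5 + 8·t and substitute into x ≡ 10 (mod 13): 8·t ≡ 10 − 5 = 5 (mod 13).
    The inverse of 8 mod 13 is 5 (since 8·5 = 40 = 3·13 + 1), so t ≡ 5·5 = 25 ≡ 12 (mod 13).
    Then x = 5 + 8·12 = 101, valid modulo lcm(8, 13) = 104: x ≡ 101 (mod 104).
  Combine with x ≡ 5 (mod 11): since gcd(104, 11) = 1, we get a unique residue mod 1144.
    Write x = 101 + 104·t and substitute into x ≡ 5 (mod 11): 104·t ≡ 5 − 101 = -96 (mod 11).
    Reduce coefficients mod 11: 5·t ≡ 3 (mod 11).
    The inverse of 5 mod 11 is 9 (since 5·9 = 45 = 4·11 + 1), so t ≡ 9·3 = 27 ≡ 5 (mod 11).
    Then x = 101 + 104·5 = 621, valid modulo lcm(104, 11) = 1144: x ≡ 621 (mod 1144).
Verify: 621 mod 8 = 5 ✓, 621 mod 13 = 10 ✓, 621 mod 11 = 5 ✓.

x ≡ 621 (mod 1144).


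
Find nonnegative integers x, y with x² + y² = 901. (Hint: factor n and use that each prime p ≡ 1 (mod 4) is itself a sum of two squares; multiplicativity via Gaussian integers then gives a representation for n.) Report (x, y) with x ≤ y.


Step 1: Factor n = 901 = 17 · 53.
Step 2: Check the mod-4 condition on each prime factor: 17 ≡ 1 (mod 4), exponent 1; 53 ≡ 1 (mod 4), exponent 1.
All primes ≡ 3 (mod 4) appear to even exponent (or don't appear), so by the two-squares theorem n IS expressible as a sum of two squares.
Step 3: Build a representation. Here n = 17 · 53 is a product of primes ≡ 1 (mod 4). Each prime p ≡ 1 (mod 4) is itself a sum of two squares; find a² by testing p − a² for a perfect square:
  17: 17 − 1² = 16 = 4² ⇒ 17 = 1² + 4².
  53: 53 − 1² = 52, 53 − 2² = 49 = 7² ⇒ 53 = 2² + 7².
  Combine using the Brahmagupta–Fibonacci identity (a² + b²)(c² + d²) = (ac − bd)² + (ad + bc)² = (ac + bd)² + (ad − bc)²:
  17 · 53 = 901: from (1² + 4²)(2² + 7²), take (1·2 − 4·7, 1·7 + 4·2) = (2 − 28, 7 + 8) = (-26, 15); dropping signs (only squares matter) gives (26, 15); check 26² + 15² = 676 + 225 = 901 ✓.
Step 4: Order so x ≤ y and verify: 15² + 26² = 225 + 676 = 901 = n. ✓

n = 901 = 15² + 26² (one valid representation with x ≤ y).


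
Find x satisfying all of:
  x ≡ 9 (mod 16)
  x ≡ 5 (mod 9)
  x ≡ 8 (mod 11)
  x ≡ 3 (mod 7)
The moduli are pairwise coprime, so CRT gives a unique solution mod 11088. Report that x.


Product of moduli M = 16 · 9 · 11 · 7 = 11088.
Merge one congruence at a time:
  Start: x ≡ 9 (mod 16).
  Combine with x ≡ 5 (mod 9); new modulus lcm = 144.
    Write x = 9 + 16·t and substitute into x ≡ 5 (mod 9): 16·t ≡ 5 − 9 = -4 (mod 9).
    Reduce coefficients mod 9: 7·t ≡ 5 (mod 9).
    The inverse of 7 mod 9 is 4 (since 7·4 = 28 = 3·9 + 1), so t ≡ 4·5 = 20 ≡ 2 (mod 9).
    Then x = 9 + 16·2 = 41, valid modulo lcm(16, 9) = 144: x ≡ 41 (mod 144).
  Combine with x ≡ 8 (mod 11); new modulus lcm = 1584.
    Write x = 41 + 144·t and substitute into x ≡ 8 (mod 11): 144·t ≡ 8 − 41 = -33 (mod 11).
    Reduce coefficients mod 11: 1·t ≡ 0 (mod 11).
    So t ≡ 0 (mod 11).
    Then x = 41 + 144·0 = 41, valid modulo lcm(144, 11) = 1584: x ≡ 41 (mod 1584).
  Combine with x ≡ 3 (mod 7); new modulus lcm = 11088.
    Write x = 41 + 1584·t and substitute into x ≡ 3 (mod 7): 1584·t ≡ 3 − 41 = -38 (mod 7).
    Reduce coefficients mod 7: 2·t ≡ 4 (mod 7).
    The inverse of 2 mod 7 is 4 (since 2·4 = 8 = 1·7 + 1), so t ≡ 4·4 = 16 ≡ 2 (mod 7).
    Then x = 41 + 1584·2 = 3209, valid modulo lcm(1584, 7) = 11088: x ≡ 3209 (mod 11088).
Verify against each original: 3209 mod 16 = 9, 3209 mod 9 = 5, 3209 mod 11 = 8, 3209 mod 7 = 3.

x ≡ 3209 (mod 11088).


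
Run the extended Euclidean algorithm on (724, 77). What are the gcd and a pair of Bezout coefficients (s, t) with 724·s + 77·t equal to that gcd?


Euclidean algorithm on (724, 77) — divide until remainder is 0:
  724 = 9 · 77 + 31
  77 = 2 · 31 + 15
  31 = 2 · 15 + 1
  15 = 15 · 1 + 0
gcd(724, 77) = 1.
Track Bezout coefficients alongside the remainders: start with r₀ = 724 = a·1 + b·0 (s = 1, t = 0) and r₁ = 77 = a·0 + b·1 (s = 0, t = 1); each new remainder r_{k+1} = r_{k-1} − q_k·r_k inherits s_{k+1} = s_{k-1} − q_k·s_k, t_{k+1} = t_{k-1} − q_k·t_k, so r_k = a·s_k + b·t_k at every step:
  q = 9: r = 31, s = 1 − 9·0 = 1, t = 0 − 9·1 = -9  (check: 724·1 + 77·(-9) = 31)
  q = 2: r = 15, s = 0 − 2·1 = -2, t = 1 − 2·(-9) = 19  (check: 724·(-2) + 77·19 = 15)
  q = 2: r = 1, s = 1 − 2·(-2) = 5, t = -9 − 2·19 = -47  (check: 724·5 + 77·(-47) = 1)
The row with r = 1 (the gcd) gives the Bezout coefficients s = 5, t = -47.
Result: 724 · (5) + 77 · (-47) = 1.

gcd(724, 77) = 1; s = 5, t = -47 (check: 724·5 + 77·(-47) = 1).


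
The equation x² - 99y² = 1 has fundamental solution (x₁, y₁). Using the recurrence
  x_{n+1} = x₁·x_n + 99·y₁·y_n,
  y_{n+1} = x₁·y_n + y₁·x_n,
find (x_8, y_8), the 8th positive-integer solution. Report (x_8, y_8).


Step 1: Find the fundamental solution (x₁, y₁) of x² - 99y² = 1.
  Expand √99 as a continued fraction. a₀ = ⌊√99⌋ = 9; iterate m_{k+1} = d_k·a_k − m_k, d_{k+1} = (99 − m_{k+1}²)/d_k, a_{k+1} = ⌊(a₀ + m_{k+1})/d_{k+1}⌋ (starting m₀ = 0, d₀ = 1), with convergents p_k = a_k·p_{k-1} + p_{k-2}, q_k = a_k·q_{k-1} + q_{k-2} (p₋₁ = 1, q₋₁ = 0):
  k = 0: a₀ = 9; p₀/q₀ = 9/1; p₀² − 99·q₀² = 81 − 99 = -18.
  k = 1: m = 9, d = 18, a = ⌊(9 + 9)/18⌋ = 1; p/q = (1·9 + 1)/(1·1 + 0) = 10/1; p² − 99·q² = 100 − 99 = 1.
  The first convergent with p² − 99·q² = 1 gives the fundamental solution (x₁, y₁) = (10, 1).
Step 2: Apply the recurrence (x_{n+1}, y_{n+1}) = (x₁x_n + 99y₁y_n, x₁y_n + y₁x_n) repeatedly.
  From (x_1, y_1) = (10, 1): x_2 = 10·10 + 99·1·1 = 199; y_2 = 10·1 + 1·10 = 20.
  From (x_2, y_2) = (199, 20): x_3 = 10·199 + 99·1·20 = 3970; y_3 = 10·20 + 1·199 = 399.
  From (x_3, y_3) = (3970, 399): x_4 = 10·3970 + 99·1·399 = 79201; y_4 = 10·399 + 1·3970 = 7960.
  From (x_4, y_4) = (79201, 7960): x_5 = 10·79201 + 99·1·7960 = 1580050; y_5 = 10·7960 + 1·79201 = 158801.
  From (x_5, y_5) = (1580050, 158801): x_6 = 10·1580050 + 99·1·158801 = 31521799; y_6 = 10·158801 + 1·1580050 = 3168060.
  From (x_6, y_6) = (31521799, 3168060): x_7 = 10·31521799 + 99·1·3168060 = 628855930; y_7 = 10·3168060 + 1·31521799 = 63202399.
  From (x_7, y_7) = (628855930, 63202399): x_8 = 10·628855930 + 99·1·63202399 = 12545596801; y_8 = 10·63202399 + 1·628855930 = 1260879920.
Step 3: Verify x_8² - 99·y_8² = 157391999093261433601 - 157391999093261433600 = 1 (should be 1). ✓

(x_1, y_1) = (10, 1); (x_8, y_8) = (12545596801, 1260879920).


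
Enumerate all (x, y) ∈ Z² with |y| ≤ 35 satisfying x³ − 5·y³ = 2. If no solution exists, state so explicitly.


The equation is x³ - 5y³ = 2. For fixed y, x³ = 5·y³ + 2, so a solution requires the RHS to be a perfect cube.
Strategy: iterate y from -35 to 35, compute RHS = 5·y³ + 2, and check whether it is a (positive or negative) perfect cube.
Check small values of y:
  y = 0: RHS = 2 is not a perfect cube.
  y = 1: RHS = 7 is not a perfect cube.
  y = -1: RHS = -3 is not a perfect cube.
  y = 2: RHS = 42 is not a perfect cube.
  y = -2: RHS = -38 is not a perfect cube.
  y = 3: RHS = 137 is not a perfect cube.
  y = -3: RHS = -133 is not a perfect cube.
Continuing the search up to |y| = 35 finds no solutions either.
No (x, y) in the scanned range satisfies the equation.

No integer solutions with |y| ≤ 35.


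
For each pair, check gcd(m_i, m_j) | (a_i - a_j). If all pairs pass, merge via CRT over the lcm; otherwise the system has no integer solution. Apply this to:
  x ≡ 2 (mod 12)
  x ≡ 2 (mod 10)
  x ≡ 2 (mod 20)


Moduli 12, 10, 20 are not pairwise coprime, so CRT works modulo lcm(m_i) when all pairwise compatibility conditions hold.
Pairwise compatibility: gcd(m_i, m_j) must divide a_i - a_j for every pair.
Merge one congruence at a time:
  Start: x ≡ 2 (mod 12).
  Combine with x ≡ 2 (mod 10): gcd(12, 10) = 2; 2 - 2 = 0, which IS divisible by 2, so compatible.
    Write x = 2 + 12·t and substitute into x ≡ 2 (mod 10): 12·t ≡ 2 − 2 = 0 (mod 10).
    Divide the congruence (and modulus) by g = 2: 6·t ≡ 0 (mod 5).
    Reduce coefficients mod 5: 1·t ≡ 0 (mod 5).
    So t ≡ 0 (mod 5).
    Then x = 2 + 12·0 = 2, valid modulo lcm(12, 10) = 60: x ≡ 2 (mod 60).
  Combine with x ≡ 2 (mod 20): gcd(60, 20) = 20; 2 - 2 = 0, which IS divisible by 20, so compatible.
    Write x = 2 + 60·t and substitute into x ≡ 2 (mod 20): 60·t ≡ 2 − 2 = 0 (mod 20).
    Divide the congruence (and modulus) by g = 20: 3·t ≡ 0 (mod 1).
    Modulo 1 every t works; take t = 0.
    Then x = 2 + 60·0 = 2, valid modulo lcm(60, 20) = 60: x ≡ 2 (mod 60).
Verify: 2 mod 12 = 2, 2 mod 10 = 2, 2 mod 20 = 2.

x ≡ 2 (mod 60).


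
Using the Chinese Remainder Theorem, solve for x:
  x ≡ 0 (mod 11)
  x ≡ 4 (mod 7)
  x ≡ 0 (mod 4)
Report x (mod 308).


Moduli 11, 7, 4 are pairwise coprime; by CRT there is a unique solution modulo M = 11 · 7 · 4 = 308.
Solve pairwise, accumulating the modulus:
  Start with x ≡ 0 (mod 11).
  Combine with x ≡ 4 (mod 7): since gcd(11, 7) = 1, we get a unique residue mod 77.
    Write x = 0 + 11·t and substitute into x ≡ 4 (mod 7): 11·t ≡ 4 − 0 = 4 (mod 7).
    Reduce coefficients mod 7: 4·t ≡ 4 (mod 7).
    The inverse of 4 mod 7 is 2 (since 4·2 = 8 = 1·7 + 1), so t ≡ 2·4 = 8 ≡ 1 (mod 7).
    Then x = 0 + 11·1 = 11, valid modulo lcm(11, 7) = 77: x ≡ 11 (mod 77).
  Combine with x ≡ 0 (mod 4): since gcd(77, 4) = 1, we get a unique residue mod 308.
    Write x = 11 + 77·t and substitute into x ≡ 0 (mod 4): 77·t ≡ 0 − 11 = -11 (mod 4).
    Reduce coefficients mod 4: 1·t ≡ 1 (mod 4).
    So t ≡ 1 (mod 4).
    Then x = 11 + 77·1 = 88, valid modulo lcm(77, 4) = 308: x ≡ 88 (mod 308).
Verify: 88 mod 11 = 0 ✓, 88 mod 7 = 4 ✓, 88 mod 4 = 0 ✓.

x ≡ 88 (mod 308).


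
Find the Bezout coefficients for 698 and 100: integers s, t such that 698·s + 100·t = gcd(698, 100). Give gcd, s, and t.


Euclidean algorithm on (698, 100) — divide until remainder is 0:
  698 = 6 · 100 + 98
  100 = 1 · 98 + 2
  98 = 49 · 2 + 0
gcd(698, 100) = 2.
Track Bezout coefficients alongside the remainders: start with r₀ = 698 = a·1 + b·0 (s = 1, t = 0) and r₁ = 100 = a·0 + b·1 (s = 0, t = 1); each new remainder r_{k+1} = r_{k-1} − q_k·r_k inherits s_{k+1} = s_{k-1} − q_k·s_k, t_{k+1} = t_{k-1} − q_k·t_k, so r_k = a·s_k + b·t_k at every step:
  q = 6: r = 98, s = 1 − 6·0 = 1, t = 0 − 6·1 = -6  (check: 698·1 + 100·(-6) = 98)
  q = 1: r = 2, s = 0 − 1·1 = -1, t = 1 − 1·(-6) = 7  (check: 698·(-1) + 100·7 = 2)
The row with r = 2 (the gcd) gives the Bezout coefficients s = -1, t = 7.
Result: 698 · (-1) + 100 · (7) = 2.

gcd(698, 100) = 2; s = -1, t = 7 (check: 698·(-1) + 100·7 = 2).


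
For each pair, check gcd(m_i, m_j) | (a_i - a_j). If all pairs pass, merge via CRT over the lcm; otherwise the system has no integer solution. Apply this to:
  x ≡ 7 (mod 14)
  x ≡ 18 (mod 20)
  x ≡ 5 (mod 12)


Moduli 14, 20, 12 are not pairwise coprime, so CRT works modulo lcm(m_i) when all pairwise compatibility conditions hold.
Pairwise compatibility: gcd(m_i, m_j) must divide a_i - a_j for every pair.
Merge one congruence at a time:
  Start: x ≡ 7 (mod 14).
  Combine with x ≡ 18 (mod 20): gcd(14, 20) = 2, and 18 - 7 = 11 is NOT divisible by 2.
    ⇒ system is inconsistent (no integer solution).

No solution (the system is inconsistent).


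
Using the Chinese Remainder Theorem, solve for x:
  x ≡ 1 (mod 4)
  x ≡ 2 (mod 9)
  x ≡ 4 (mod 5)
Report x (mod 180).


Moduli 4, 9, 5 are pairwise coprime; by CRT there is a unique solution modulo M = 4 · 9 · 5 = 180.
Solve pairwise, accumulating the modulus:
  Start with x ≡ 1 (mod 4).
  Combine with x ≡ 2 (mod 9): since gcd(4, 9) = 1, we get a unique residue mod 36.
    Write x = 1 + 4·t and substitute into x ≡ 2 (mod 9): 4·t ≡ 2 − 1 = 1 (mod 9).
    The inverse of 4 mod 9 is 7 (since 4·7 = 28 = 3·9 + 1), so t ≡ 7·1 = 7 ≡ 7 (mod 9).
    Then x = 1 + 4·7 = 29, valid modulo lcm(4, 9) = 36: x ≡ 29 (mod 36).
  Combine with x ≡ 4 (mod 5): since gcd(36, 5) = 1, we get a unique residue mod 180.
    Write x = 29 + 36·t and substitute into x ≡ 4 (mod 5): 36·t ≡ 4 − 29 = -25 (mod 5).
    Reduce coefficients mod 5: 1·t ≡ 0 (mod 5).
    So t ≡ 0 (mod 5).
    Then x = 29 + 36·0 = 29, valid modulo lcm(36, 5) = 180: x ≡ 29 (mod 180).
Verify: 29 mod 4 = 1 ✓, 29 mod 9 = 2 ✓, 29 mod 5 = 4 ✓.

x ≡ 29 (mod 180).


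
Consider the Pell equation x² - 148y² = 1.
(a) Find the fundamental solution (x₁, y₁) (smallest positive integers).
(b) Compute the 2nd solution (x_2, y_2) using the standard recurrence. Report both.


Step 1: Find the fundamental solution (x₁, y₁) of x² - 148y² = 1.
  Expand √148 as a continued fraction. a₀ = ⌊√148⌋ = 12; iterate m_{k+1} = d_k·a_k − m_k, d_{k+1} = (148 − m_{k+1}²)/d_k, a_{k+1} = ⌊(a₀ + m_{k+1})/d_{k+1}⌋ (starting m₀ = 0, d₀ = 1), with convergents p_k = a_k·p_{k-1} + p_{k-2}, q_k = a_k·q_{k-1} + q_{k-2} (p₋₁ = 1, q₋₁ = 0):
  k = 0: a₀ = 12; p₀/q₀ = 12/1; p₀² − 148·q₀² = 144 − 148 = -4.
  k = 1: m = 12, d = 4, a = ⌊(12 + 12)/4⌋ = 6; p/q = (6·12 + 1)/(6·1 + 0) = 73/6; p² − 148·q² = 5329 − 5328 = 1.
  The first convergent with p² − 148·q² = 1 gives the fundamental solution (x₁, y₁) = (73, 6).
Step 2: Apply the recurrence (x_{n+1}, y_{n+1}) = (x₁x_n + 148y₁y_n, x₁y_n + y₁x_n) repeatedly.
  From (x_1, y_1) = (73, 6): x_2 = 73·73 + 148·6·6 = 10657; y_2 = 73·6 + 6·73 = 876.
Step 3: Verify x_2² - 148·y_2² = 113571649 - 113571648 = 1 (should be 1). ✓

(x_1, y_1) = (73, 6); (x_2, y_2) = (10657, 876).


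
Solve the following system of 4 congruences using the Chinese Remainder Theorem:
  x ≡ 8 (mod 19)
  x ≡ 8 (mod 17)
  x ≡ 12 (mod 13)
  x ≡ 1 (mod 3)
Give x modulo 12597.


Product of moduli M = 19 · 17 · 13 · 3 = 12597.
Merge one congruence at a time:
  Start: x ≡ 8 (mod 19).
  Combine with x ≡ 8 (mod 17); new modulus lcm = 323.
    Write x = 8 + 19·t and substitute into x ≡ 8 (mod 17): 19·t ≡ 8 − 8 = 0 (mod 17).
    Reduce coefficients mod 17: 2·t ≡ 0 (mod 17).
    The inverse of 2 mod 17 is 9 (since 2·9 = 18 = 1·17 + 1), so t ≡ 9·0 = 0 ≡ 0 (mod 17).
    Then x = 8 + 19·0 = 8, valid modulo lcm(19, 17) = 323: x ≡ 8 (mod 323).
  Combine with x ≡ 12 (mod 13); new modulus lcm = 4199.
    Write x = 8 + 323·t and substitute into x ≡ 12 (mod 13): 323·t ≡ 12 − 8 = 4 (mod 13).
    Reduce coefficients mod 13: 11·t ≡ 4 (mod 13).
    The inverse of 11 mod 13 is 6 (since 11·6 = 66 = 5·13 + 1), so t ≡ 6·4 = 24 ≡ 11 (mod 13).
    Then x = 8 + 323·11 = 3561, valid modulo lcm(323, 13) = 4199: x ≡ 3561 (mod 4199).
  Combine with x ≡ 1 (mod 3); new modulus lcm = 12597.
    Write x = 3561 + 4199·t and substitute into x ≡ 1 (mod 3): 4199·t ≡ 1 − 3561 = -3560 (mod 3).
    Reduce coefficients mod 3: 2·t ≡ 1 (mod 3).
    The inverse of 2 mod 3 is 2 (since 2·2 = 4 = 1·3 + 1), so t ≡ 2·1 = 2 ≡ 2 (mod 3).
    Then x = 3561 + 4199·2 = 11959, valid modulo lcm(4199, 3) = 12597: x ≡ 11959 (mod 12597).
Verify against each original: 11959 mod 19 = 8, 11959 mod 17 = 8, 11959 mod 13 = 12, 11959 mod 3 = 1.

x ≡ 11959 (mod 12597).


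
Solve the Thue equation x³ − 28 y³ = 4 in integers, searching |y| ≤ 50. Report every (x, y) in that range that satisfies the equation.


The equation is x³ - 28y³ = 4. For fixed y, x³ = 28·y³ + 4, so a solution requires the RHS to be a perfect cube.
Strategy: iterate y from -50 to 50, compute RHS = 28·y³ + 4, and check whether it is a (positive or negative) perfect cube.
Check small values of y:
  y = 0: RHS = 4 is not a perfect cube.
  y = 1: RHS = 32 is not a perfect cube.
  y = -1: RHS = -24 is not a perfect cube.
  y = 2: RHS = 228 is not a perfect cube.
  y = -2: RHS = -220 is not a perfect cube.
  y = 3: RHS = 760 is not a perfect cube.
  y = -3: RHS = -752 is not a perfect cube.
Continuing the search up to |y| = 50 finds no solutions either.
No (x, y) in the scanned range satisfies the equation.

No integer solutions with |y| ≤ 50.


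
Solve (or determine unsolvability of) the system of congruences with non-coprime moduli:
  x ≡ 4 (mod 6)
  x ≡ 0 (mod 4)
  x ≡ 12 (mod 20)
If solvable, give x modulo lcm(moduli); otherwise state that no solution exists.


Moduli 6, 4, 20 are not pairwise coprime, so CRT works modulo lcm(m_i) when all pairwise compatibility conditions hold.
Pairwise compatibility: gcd(m_i, m_j) must divide a_i - a_j for every pair.
Merge one congruence at a time:
  Start: x ≡ 4 (mod 6).
  Combine with x ≡ 0 (mod 4): gcd(6, 4) = 2; 0 - 4 = -4, which IS divisible by 2, so compatible.
    Write x = 4 + 6·t and substitute into x ≡ 0 (mod 4): 6·t ≡ 0 − 4 = -4 (mod 4).
    Divide the congruence (and modulus) by g = 2: 3·t ≡ -2 (mod 2).
    Reduce coefficients mod 2: 1·t ≡ 0 (mod 2).
    So t ≡ 0 (mod 2).
    Then x = 4 + 6·0 = 4, valid modulo lcm(6, 4) = 12: x ≡ 4 (mod 12).
  Combine with x ≡ 12 (mod 20): gcd(12, 20) = 4; 12 - 4 = 8, which IS divisible by 4, so compatible.
    Write x = 4 + 12·t and substitute into x ≡ 12 (mod 20): 12·t ≡ 12 − 4 = 8 (mod 20).
    Divide the congruence (and modulus) by g = 4: 3·t ≡ 2 (mod 5).
    The inverse of 3 mod 5 is 2 (since 3·2 = 6 = 1·5 + 1), so t ≡ 2·2 = 4 ≡ 4 (mod 5).
    Then x = 4 + 12·4 = 52, valid modulo lcm(12, 20) = 60: x ≡ 52 (mod 60).
Verify: 52 mod 6 = 4, 52 mod 4 = 0, 52 mod 20 = 12.

x ≡ 52 (mod 60).


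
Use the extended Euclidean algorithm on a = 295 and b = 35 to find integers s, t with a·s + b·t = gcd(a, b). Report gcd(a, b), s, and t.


Euclidean algorithm on (295, 35) — divide until remainder is 0:
  295 = 8 · 35 + 15
  35 = 2 · 15 + 5
  15 = 3 · 5 + 0
gcd(295, 35) = 5.
Track Bezout coefficients alongside the remainders: start with r₀ = 295 = a·1 + b·0 (s = 1, t = 0) and r₁ = 35 = a·0 + b·1 (s = 0, t = 1); each new remainder r_{k+1} = r_{k-1} − q_k·r_k inherits s_{k+1} = s_{k-1} − q_k·s_k, t_{k+1} = t_{k-1} − q_k·t_k, so r_k = a·s_k + b·t_k at every step:
  q = 8: r = 15, s = 1 − 8·0 = 1, t = 0 − 8·1 = -8  (check: 295·1 + 35·(-8) = 15)
  q = 2: r = 5, s = 0 − 2·1 = -2, t = 1 − 2·(-8) = 17  (check: 295·(-2) + 35·17 = 5)
The row with r = 5 (the gcd) gives the Bezout coefficients s = -2, t = 17.
Result: 295 · (-2) + 35 · (17) = 5.

gcd(295, 35) = 5; s = -2, t = 17 (check: 295·(-2) + 35·17 = 5).


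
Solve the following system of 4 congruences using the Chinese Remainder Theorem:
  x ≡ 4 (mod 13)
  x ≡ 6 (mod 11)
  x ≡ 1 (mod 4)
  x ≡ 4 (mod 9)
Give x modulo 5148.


Product of moduli M = 13 · 11 · 4 · 9 = 5148.
Merge one congruence at a time:
  Start: x ≡ 4 (mod 13).
  Combine with x ≡ 6 (mod 11); new modulus lcm = 143.
    Write x = 4 + 13·t and substitute into x ≡ 6 (mod 11): 13·t ≡ 6 − 4 = 2 (mod 11).
    Reduce coefficients mod 11: 2·t ≡ 2 (mod 11).
    The inverse of 2 mod 11 is 6 (since 2·6 = 12 = 1·11 + 1), so t ≡ 6·2 = 12 ≡ 1 (mod 11).
    Then x = 4 + 13·1 = 17, valid modulo lcm(13, 11) = 143: x ≡ 17 (mod 143).
  Combine with x ≡ 1 (mod 4); new modulus lcm = 572.
    Write x = 17 + 143·t and substitute into x ≡ 1 (mod 4): 143·t ≡ 1 − 17 = -16 (mod 4).
    Reduce coefficients mod 4: 3·t ≡ 0 (mod 4).
    The inverse of 3 mod 4 is 3 (since 3·3 = 9 = 2·4 + 1), so t ≡ 3·0 = 0 ≡ 0 (mod 4).
    Then x = 17 + 143·0 = 17, valid modulo lcm(143, 4) = 572: x ≡ 17 (mod 572).
  Combine with x ≡ 4 (mod 9); new modulus lcm = 5148.
    Write x = 17 + 572·t and substitute into x ≡ 4 (mod 9): 572·t ≡ 4 − 17 = -13 (mod 9).
    Reduce coefficients mod 9: 5·t ≡ 5 (mod 9).
    The inverse of 5 mod 9 is 2 (since 5·2 = 10 = 1·9 + 1), so t ≡ 2·5 = 10 ≡ 1 (mod 9).
    Then x = 17 + 572·1 = 589, valid modulo lcm(572, 9) = 5148: x ≡ 589 (mod 5148).
Verify against each original: 589 mod 13 = 4, 589 mod 11 = 6, 589 mod 4 = 1, 589 mod 9 = 4.

x ≡ 589 (mod 5148).


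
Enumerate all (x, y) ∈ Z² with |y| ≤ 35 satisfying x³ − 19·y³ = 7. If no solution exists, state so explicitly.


The equation is x³ - 19y³ = 7. For fixed y, x³ = 19·y³ + 7, so a solution requires the RHS to be a perfect cube.
Strategy: iterate y from -35 to 35, compute RHS = 19·y³ + 7, and check whether it is a (positive or negative) perfect cube.
Check small values of y:
  y = 0: RHS = 7 is not a perfect cube.
  y = 1: RHS = 26 is not a perfect cube.
  y = -1: RHS = -12 is not a perfect cube.
  y = 2: RHS = 159 is not a perfect cube.
  y = -2: RHS = -145 is not a perfect cube.
  y = 3: RHS = 520 is not a perfect cube.
  y = -3: RHS = -506 is not a perfect cube.
Continuing the search up to |y| = 35 finds no solutions either.
No (x, y) in the scanned range satisfies the equation.

No integer solutions with |y| ≤ 35.


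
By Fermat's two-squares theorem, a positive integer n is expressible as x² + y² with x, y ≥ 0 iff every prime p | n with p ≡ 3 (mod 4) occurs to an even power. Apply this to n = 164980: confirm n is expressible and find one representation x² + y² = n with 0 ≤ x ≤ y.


Step 1: Factor n = 164980 = 2^2 · 5 · 73 · 113.
Step 2: Check the mod-4 condition on each prime factor: 2 = 2 (special); 5 ≡ 1 (mod 4), exponent 1; 73 ≡ 1 (mod 4), exponent 1; 113 ≡ 1 (mod 4), exponent 1.
All primes ≡ 3 (mod 4) appear to even exponent (or don't appear), so by the two-squares theorem n IS expressible as a sum of two squares.
Step 3: Build a representation. Group n = k² · m with k = 2 and m = 5 · 73 · 113 = 41245 (a product of primes ≡ 1 (mod 4)); a representation of m scales to one of n via (k·x)² + (k·y)² = k²(x² + y²). Each prime p ≡ 1 (mod 4) is itself a sum of two squares; find a² by testing p − a² for a perfect square:
  5: 5 − 1² = 4 = 2² ⇒ 5 = 1² + 2².
  73: 73 − 1² = 72, 73 − 2² = 69, 73 − 3² = 64 = 8² ⇒ 73 = 3² + 8².
  113: 113 − 1² = 112, 113 − 2² = 109, 113 − 3² = 104, 113 − 4² = 97, 113 − 5² = 88, 113 − 6² = 77, 113 − 7² = 64 = 8² ⇒ 113 = 7² + 8².
  Combine using the Brahmagupta–Fibonacci identity (a² + b²)(c² + d²) = (ac − bd)² + (ad + bc)² = (ac + bd)² + (ad − bc)²:
  5 · 73 = 365: from (1² + 2²)(3² + 8²), take (1·3 − 2·8, 1·8 + 2·3) = (3 − 16, 8 + 6) = (-13, 14); dropping signs (only squares matter) gives (13, 14); check 13² + 14² = 169 + 196 = 365 ✓.
  365 · 113 = 41245: from (13² + 14²)(7² + 8²), take (13·7 − 14·8, 13·8 + 14·7) = (91 − 112, 104 + 98) = (-21, 202); dropping signs (only squares matter) gives (21, 202); check 21² + 202² = 441 + 40804 = 41245 ✓.
  Scale by k = 2: (2·21, 2·202) = (42, 404).
Step 4: Order so x ≤ y and verify: 42² + 404² = 1764 + 163216 = 164980 = n. ✓

n = 164980 = 42² + 404² (one valid representation with x ≤ y).


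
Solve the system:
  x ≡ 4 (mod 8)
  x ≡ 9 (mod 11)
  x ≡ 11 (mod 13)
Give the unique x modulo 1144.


Moduli 8, 11, 13 are pairwise coprime; by CRT there is a unique solution modulo M = 8 · 11 · 13 = 1144.
Solve pairwise, accumulating the modulus:
  Start with x ≡ 4 (mod 8).
  Combine with x ≡ 9 (mod 11): since gcd(8, 11) = 1, we get a unique residue mod 88.
    Write x = 4 + 8·t and substitute into x ≡ 9 (mod 11): 8·t ≡ 9 − 4 = 5 (mod 11).
    The inverse of 8 mod 11 is 7 (since 8·7 = 56 = 5·11 + 1), so t ≡ 7·5 = 35 ≡ 2 (mod 11).
    Then x = 4 + 8·2 = 20, valid modulo lcm(8, 11) = 88: x ≡ 20 (mod 88).
  Combine with x ≡ 11 (mod 13): since gcd(88, 13) = 1, we get a unique residue mod 1144.
    Write x = 20 + 88·t and substitute into x ≡ 11 (mod 13): 88·t ≡ 11 − 20 = -9 (mod 13).
    Reduce coefficients mod 13: 10·t ≡ 4 (mod 13).
    The inverse of 10 mod 13 is 4 (since 10·4 = 40 = 3·13 + 1), so t ≡ 4·4 = 16 ≡ 3 (mod 13).
    Then x = 20 + 88·3 = 284, valid modulo lcm(88, 13) = 1144: x ≡ 284 (mod 1144).
Verify: 284 mod 8 = 4 ✓, 284 mod 11 = 9 ✓, 284 mod 13 = 11 ✓.

x ≡ 284 (mod 1144).


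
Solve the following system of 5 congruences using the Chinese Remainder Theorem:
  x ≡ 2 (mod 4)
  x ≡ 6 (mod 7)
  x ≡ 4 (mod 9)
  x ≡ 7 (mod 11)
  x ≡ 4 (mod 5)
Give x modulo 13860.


Product of moduli M = 4 · 7 · 9 · 11 · 5 = 13860.
Merge one congruence at a time:
  Start: x ≡ 2 (mod 4).
  Combine with x ≡ 6 (mod 7); new modulus lcm = 28.
    Write x = 2 + 4·t and substitute into x ≡ 6 (mod 7): 4·t ≡ 6 − 2 = 4 (mod 7).
    The inverse of 4 mod 7 is 2 (since 4·2 = 8 = 1·7 + 1), so t ≡ 2·4 = 8 ≡ 1 (mod 7).
    Then x = 2 + 4·1 = 6, valid modulo lcm(4, 7) = 28: x ≡ 6 (mod 28).
  Combine with x ≡ 4 (mod 9); new modulus lcm = 252.
    Write x = 6 + 28·t and substitute into x ≡ 4 (mod 9): 28·t ≡ 4 − 6 = -2 (mod 9).
    Reduce coefficients mod 9: 1·t ≡ 7 (mod 9).
    So t ≡ 7 (mod 9).
    Then x = 6 + 28·7 = 202, valid modulo lcm(28, 9) = 252: x ≡ 202 (mod 252).
  Combine with x ≡ 7 (mod 11); new modulus lcm = 2772.
    Write x = 202 + 252·t and substitute into x ≡ 7 (mod 11): 252·t ≡ 7 − 202 = -195 (mod 11).
    Reduce coefficients mod 11: 10·t ≡ 3 (mod 11).
    The inverse of 10 mod 11 is 10 (since 10·10 = 100 = 9·11 + 1), so t ≡ 10·3 = 30 ≡ 8 (mod 11).
    Then x = 202 + 252·8 = 2218, valid modulo lcm(252, 11) = 2772: x ≡ 2218 (mod 2772).
  Combine with x ≡ 4 (mod 5); new modulus lcm = 13860.
    Write x = 2218 + 2772·t and substitute into x ≡ 4 (mod 5): 2772·t ≡ 4 − 2218 = -2214 (mod 5).
    Reduce coefficients mod 5: 2·t ≡ 1 (mod 5).
    The inverse of 2 mod 5 is 3 (since 2·3 = 6 = 1·5 + 1), so t ≡ 3·1 = 3 ≡ 3 (mod 5).
    Then x = 2218 + 2772·3 = 10534, valid modulo lcm(2772, 5) = 13860: x ≡ 10534 (mod 13860).
Verify against each original: 10534 mod 4 = 2, 10534 mod 7 = 6, 10534 mod 9 = 4, 10534 mod 11 = 7, 10534 mod 5 = 4.

x ≡ 10534 (mod 13860).


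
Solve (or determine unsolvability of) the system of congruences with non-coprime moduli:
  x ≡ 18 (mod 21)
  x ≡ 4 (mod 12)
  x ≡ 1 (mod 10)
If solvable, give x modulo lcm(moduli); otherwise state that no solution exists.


Moduli 21, 12, 10 are not pairwise coprime, so CRT works modulo lcm(m_i) when all pairwise compatibility conditions hold.
Pairwise compatibility: gcd(m_i, m_j) must divide a_i - a_j for every pair.
Merge one congruence at a time:
  Start: x ≡ 18 (mod 21).
  Combine with x ≡ 4 (mod 12): gcd(21, 12) = 3, and 4 - 18 = -14 is NOT divisible by 3.
    ⇒ system is inconsistent (no integer solution).

No solution (the system is inconsistent).


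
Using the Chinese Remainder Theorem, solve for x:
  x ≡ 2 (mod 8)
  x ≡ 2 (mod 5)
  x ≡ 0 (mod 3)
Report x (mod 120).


Moduli 8, 5, 3 are pairwise coprime; by CRT there is a unique solution modulo M = 8 · 5 · 3 = 120.
Solve pairwise, accumulating the modulus:
  Start with x ≡ 2 (mod 8).
  Combine with x ≡ 2 (mod 5): since gcd(8, 5) = 1, we get a unique residue mod 40.
    Write x = 2 + 8·t and substitute into x ≡ 2 (mod 5): 8·t ≡ 2 − 2 = 0 (mod 5).
    Reduce coefficients mod 5: 3·t ≡ 0 (mod 5).
    The inverse of 3 mod 5 is 2 (since 3·2 = 6 = 1·5 + 1), so t ≡ 2·0 = 0 ≡ 0 (mod 5).
    Then x = 2 + 8·0 = 2, valid modulo lcm(8, 5) = 40: x ≡ 2 (mod 40).
  Combine with x ≡ 0 (mod 3): since gcd(40, 3) = 1, we get a unique residue mod 120.
    Write x = 2 + 40·t and substitute into x ≡ 0 (mod 3): 40·t ≡ 0 − 2 = -2 (mod 3).
    Reduce coefficients mod 3: 1·t ≡ 1 (mod 3).
    So t ≡ 1 (mod 3).
    Then x = 2 + 40·1 = 42, valid modulo lcm(40, 3) = 120: x ≡ 42 (mod 120).
Verify: 42 mod 8 = 2 ✓, 42 mod 5 = 2 ✓, 42 mod 3 = 0 ✓.

x ≡ 42 (mod 120).


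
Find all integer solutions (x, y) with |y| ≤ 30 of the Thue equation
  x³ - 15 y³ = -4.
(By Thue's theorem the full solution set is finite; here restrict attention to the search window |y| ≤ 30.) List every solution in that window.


The equation is x³ - 15y³ = -4. For fixed y, x³ = 15·y³ − 4, so a solution requires the RHS to be a perfect cube.
Strategy: iterate y from -30 to 30, compute RHS = 15·y³ − 4, and check whether it is a (positive or negative) perfect cube.
Check small values of y:
  y = 0: RHS = -4 is not a perfect cube.
  y = 1: RHS = 11 is not a perfect cube.
  y = -1: RHS = -19 is not a perfect cube.
  y = 2: RHS = 116 is not a perfect cube.
  y = -2: RHS = -124 is not a perfect cube.
  y = 3: RHS = 401 is not a perfect cube.
  y = -3: RHS = -409 is not a perfect cube.
Continuing the search up to |y| = 30 finds no solutions either.
No (x, y) in the scanned range satisfies the equation.

No integer solutions with |y| ≤ 30.


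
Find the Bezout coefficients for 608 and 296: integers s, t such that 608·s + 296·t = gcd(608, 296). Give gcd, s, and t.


Euclidean algorithm on (608, 296) — divide until remainder is 0:
  608 = 2 · 296 + 16
  296 = 18 · 16 + 8
  16 = 2 · 8 + 0
gcd(608, 296) = 8.
Track Bezout coefficients alongside the remainders: start with r₀ = 608 = a·1 + b·0 (s = 1, t = 0) and r₁ = 296 = a·0 + b·1 (s = 0, t = 1); each new remainder r_{k+1} = r_{k-1} − q_k·r_k inherits s_{k+1} = s_{k-1} − q_k·s_k, t_{k+1} = t_{k-1} − q_k·t_k, so r_k = a·s_k + b·t_k at every step:
  q = 2: r = 16, s = 1 − 2·0 = 1, t = 0 − 2·1 = -2  (check: 608·1 + 296·(-2) = 16)
  q = 18: r = 8, s = 0 − 18·1 = -18, t = 1 − 18·(-2) = 37  (check: 608·(-18) + 296·37 = 8)
The row with r = 8 (the gcd) gives the Bezout coefficients s = -18, t = 37.
Result: 608 · (-18) + 296 · (37) = 8.

gcd(608, 296) = 8; s = -18, t = 37 (check: 608·(-18) + 296·37 = 8).


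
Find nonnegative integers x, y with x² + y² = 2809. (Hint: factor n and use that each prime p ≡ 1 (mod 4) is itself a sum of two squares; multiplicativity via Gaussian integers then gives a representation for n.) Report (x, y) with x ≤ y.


Step 1: Factor n = 2809 = 53^2.
Step 2: Check the mod-4 condition on each prime factor: 53 ≡ 1 (mod 4), exponent 2.
All primes ≡ 3 (mod 4) appear to even exponent (or don't appear), so by the two-squares theorem n IS expressible as a sum of two squares.
Step 3: Build a representation. Here n = 53 · 53 is a product of primes ≡ 1 (mod 4). Each prime p ≡ 1 (mod 4) is itself a sum of two squares; find a² by testing p − a² for a perfect square:
  53: 53 − 1² = 52, 53 − 2² = 49 = 7² ⇒ 53 = 2² + 7².
  Combine using the Brahmagupta–Fibonacci identity (a² + b²)(c² + d²) = (ac − bd)² + (ad + bc)² = (ac + bd)² + (ad − bc)²:
  53 · 53 = 2809: from (2² + 7²)(2² + 7²), take (2·2 − 7·7, 2·7 + 7·2) = (4 − 49, 14 + 14) = (-45, 28); dropping signs (only squares matter) gives (45, 28); check 45² + 28² = 2025 + 784 = 2809 ✓.
Step 4: Order so x ≤ y and verify: 28² + 45² = 784 + 2025 = 2809 = n. ✓

n = 2809 = 28² + 45² (one valid representation with x ≤ y).


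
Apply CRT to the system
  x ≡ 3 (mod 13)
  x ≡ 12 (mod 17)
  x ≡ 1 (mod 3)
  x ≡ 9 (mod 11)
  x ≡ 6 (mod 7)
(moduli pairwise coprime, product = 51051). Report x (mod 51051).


Product of moduli M = 13 · 17 · 3 · 11 · 7 = 51051.
Merge one congruence at a time:
  Start: x ≡ 3 (mod 13).
  Combine with x ≡ 12 (mod 17); new modulus lcm = 221.
    Write x = 3 + 13·t and substitute into x ≡ 12 (mod 17): 13·t ≡ 12 − 3 = 9 (mod 17).
    The inverse of 13 mod 17 is 4 (since 13·4 = 52 = 3·17 + 1), so t ≡ 4·9 = 36 ≡ 2 (mod 17).
    Then x = 3 + 13·2 = 29, valid modulo lcm(13, 17) = 221: x ≡ 29 (mod 221).
  Combine with x ≡ 1 (mod 3); new modulus lcm = 663.
    Write x = 29 + 221·t and substitute into x ≡ 1 (mod 3): 221·t ≡ 1 − 29 = -28 (mod 3).
    Reduce coefficients mod 3: 2·t ≡ 2 (mod 3).
    The inverse of 2 mod 3 is 2 (since 2·2 = 4 = 1·3 + 1), so t ≡ 2·2 = 4 ≡ 1 (mod 3).
    Then x = 29 + 221·1 = 250, valid modulo lcm(221, 3) = 663: x ≡ 250 (mod 663).
  Combine with x ≡ 9 (mod 11); new modulus lcm = 7293.
    Write x = 250 + 663·t and substitute into x ≡ 9 (mod 11): 663·t ≡ 9 − 250 = -241 (mod 11).
    Reduce coefficients mod 11: 3·t ≡ 1 (mod 11).
    The inverse of 3 mod 11 is 4 (since 3·4 = 12 = 1·11 + 1), so t ≡ 4·1 = 4 ≡ 4 (mod 11).
    Then x = 250 + 663·4 = 2902, valid modulo lcm(663, 11) = 7293: x ≡ 2902 (mod 7293).
  Combine with x ≡ 6 (mod 7); new modulus lcm = 51051.
    Write x = 2902 + 7293·t and substitute into x ≡ 6 (mod 7): 7293·t ≡ 6 − 2902 = -2896 (mod 7).
    Reduce coefficients mod 7: 6·t ≡ 2 (mod 7).
    The inverse of 6 mod 7 is 6 (since 6·6 = 36 = 5·7 + 1), so t ≡ 6·2 = 12 ≡ 5 (mod 7).
    Then x = 2902 + 7293·5 = 39367, valid modulo lcm(7293, 7) = 51051: x ≡ 39367 (mod 51051).
Verify against each original: 39367 mod 13 = 3, 39367 mod 17 = 12, 39367 mod 3 = 1, 39367 mod 11 = 9, 39367 mod 7 = 6.

x ≡ 39367 (mod 51051).


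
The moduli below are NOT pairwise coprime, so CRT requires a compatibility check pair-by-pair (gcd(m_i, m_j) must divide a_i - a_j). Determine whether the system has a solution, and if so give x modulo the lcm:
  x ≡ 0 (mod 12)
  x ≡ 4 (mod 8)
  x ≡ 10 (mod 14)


Moduli 12, 8, 14 are not pairwise coprime, so CRT works modulo lcm(m_i) when all pairwise compatibility conditions hold.
Pairwise compatibility: gcd(m_i, m_j) must divide a_i - a_j for every pair.
Merge one congruence at a time:
  Start: x ≡ 0 (mod 12).
  Combine with x ≡ 4 (mod 8): gcd(12, 8) = 4; 4 - 0 = 4, which IS divisible by 4, so compatible.
    Write x = 0 + 12·t and substitute into x ≡ 4 (mod 8): 12·t ≡ 4 − 0 = 4 (mod 8).
    Divide the congruence (and modulus) by g = 4: 3·t ≡ 1 (mod 2).
    Reduce coefficients mod 2: 1·t ≡ 1 (mod 2).
    So t ≡ 1 (mod 2).
    Then x = 0 + 12·1 = 12, valid modulo lcm(12, 8) = 24: x ≡ 12 (mod 24).
  Combine with x ≡ 10 (mod 14): gcd(24, 14) = 2; 10 - 12 = -2, which IS divisible by 2, so compatible.
    Write x = 12 + 24·t and substitute into x ≡ 10 (mod 14): 24·t ≡ 10 − 12 = -2 (mod 14).
    Divide the congruence (and modulus) by g = 2: 12·t ≡ -1 (mod 7).
    Reduce coefficients mod 7: 5·t ≡ 6 (mod 7).
    The inverse of 5 mod 7 is 3 (since 5·3 = 15 = 2·7 + 1), so t ≡ 3·6 = 18 ≡ 4 (mod 7).
    Then x = 12 + 24·4 = 108, valid modulo lcm(24, 14) = 168: x ≡ 108 (mod 168).
Verify: 108 mod 12 = 0, 108 mod 8 = 4, 108 mod 14 = 10.

x ≡ 108 (mod 168).


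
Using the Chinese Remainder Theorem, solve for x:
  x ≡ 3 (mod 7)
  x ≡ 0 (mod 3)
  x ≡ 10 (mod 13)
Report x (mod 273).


Moduli 7, 3, 13 are pairwise coprime; by CRT there is a unique solution modulo M = 7 · 3 · 13 = 273.
Solve pairwise, accumulating the modulus:
  Start with x ≡ 3 (mod 7).
  Combine with x ≡ 0 (mod 3): since gcd(7, 3) = 1, we get a unique residue mod 21.
    Write x = 3 + 7·t and substitute into x ≡ 0 (mod 3): 7·t ≡ 0 − 3 = -3 (mod 3).
    Reduce coefficients mod 3: 1·t ≡ 0 (mod 3).
    So t ≡ 0 (mod 3).
    Then x = 3 + 7·0 = 3, valid modulo lcm(7, 3) = 21: x ≡ 3 (mod 21).
  Combine with x ≡ 10 (mod 13): since gcd(21, 13) = 1, we get a unique residue mod 273.
    Write x = 3 + 21·t and substitute into x ≡ 10 (mod 13): 21·t ≡ 10 − 3 = 7 (mod 13).
    Reduce coefficients mod 13: 8·t ≡ 7 (mod 13).
    The inverse of 8 mod 13 is 5 (since 8·5 = 40 = 3·13 + 1), so t ≡ 5·7 = 35 ≡ 9 (mod 13).
    Then x = 3 + 21·9 = 192, valid modulo lcm(21, 13) = 273: x ≡ 192 (mod 273).
Verify: 192 mod 7 = 3 ✓, 192 mod 3 = 0 ✓, 192 mod 13 = 10 ✓.

x ≡ 192 (mod 273).


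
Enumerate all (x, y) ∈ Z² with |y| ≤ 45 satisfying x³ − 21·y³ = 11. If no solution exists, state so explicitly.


The equation is x³ - 21y³ = 11. For fixed y, x³ = 21·y³ + 11, so a solution requires the RHS to be a perfect cube.
Strategy: iterate y from -45 to 45, compute RHS = 21·y³ + 11, and check whether it is a (positive or negative) perfect cube.
Check small values of y:
  y = 0: RHS = 11 is not a perfect cube.
  y = 1: RHS = 32 is not a perfect cube.
  y = -1: RHS = -10 is not a perfect cube.
  y = 2: RHS = 179 is not a perfect cube.
  y = -2: RHS = -157 is not a perfect cube.
  y = 3: RHS = 578 is not a perfect cube.
  y = -3: RHS = -556 is not a perfect cube.
Continuing the search up to |y| = 45 finds no solutions either.
No (x, y) in the scanned range satisfies the equation.

No integer solutions with |y| ≤ 45.


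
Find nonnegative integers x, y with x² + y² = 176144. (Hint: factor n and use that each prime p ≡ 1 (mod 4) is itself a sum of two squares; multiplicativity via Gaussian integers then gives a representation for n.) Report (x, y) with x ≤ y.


Step 1: Factor n = 176144 = 2^4 · 101 · 109.
Step 2: Check the mod-4 condition on each prime factor: 2 = 2 (special); 101 ≡ 1 (mod 4), exponent 1; 109 ≡ 1 (mod 4), exponent 1.
All primes ≡ 3 (mod 4) appear to even exponent (or don't appear), so by the two-squares theorem n IS expressible as a sum of two squares.
Step 3: Build a representation. Group n = k² · m with k = 4 and m = 101 · 109 = 11009 (a product of primes ≡ 1 (mod 4)); a representation of m scales to one of n via (k·x)² + (k·y)² = k²(x² + y²). Each prime p ≡ 1 (mod 4) is itself a sum of two squares; find a² by testing p − a² for a perfect square:
  101: 101 − 1² = 100 = 10² ⇒ 101 = 1² + 10².
  109: 109 − 1² = 108, 109 − 2² = 105, 109 − 3² = 100 = 10² ⇒ 109 = 3² + 10².
  Combine using the Brahmagupta–Fibonacci identity (a² + b²)(c² + d²) = (ac − bd)² + (ad + bc)² = (ac + bd)² + (ad − bc)²:
  101 · 109 = 11009: from (1² + 10²)(3² + 10²), take (1·3 − 10·10, 1·10 + 10·3) = (3 − 100, 10 + 30) = (-97, 40); dropping signs (only squares matter) gives (97, 40); check 97² + 40² = 9409 + 1600 = 11009 ✓.
  Scale by k = 4: (4·97, 4·40) = (388, 160).
Step 4: Order so x ≤ y and verify: 160² + 388² = 25600 + 150544 = 176144 = n. ✓

n = 176144 = 160² + 388² (one valid representation with x ≤ y).


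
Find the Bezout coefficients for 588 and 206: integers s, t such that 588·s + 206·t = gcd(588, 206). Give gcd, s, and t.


Euclidean algorithm on (588, 206) — divide until remainder is 0:
  588 = 2 · 206 + 176
  206 = 1 · 176 + 30
  176 = 5 · 30 + 26
  30 = 1 · 26 + 4
  26 = 6 · 4 + 2
  4 = 2 · 2 + 0
gcd(588, 206) = 2.
Track Bezout coefficients alongside the remainders: start with r₀ = 588 = a·1 + b·0 (s = 1, t = 0) and r₁ = 206 = a·0 + b·1 (s = 0, t = 1); each new remainder r_{k+1} = r_{k-1} − q_k·r_k inherits s_{k+1} = s_{k-1} − q_k·s_k, t_{k+1} = t_{k-1} − q_k·t_k, so r_k = a·s_k + b·t_k at every step:
  q = 2: r = 176, s = 1 − 2·0 = 1, t = 0 − 2·1 = -2  (check: 588·1 + 206·(-2) = 176)
  q = 1: r = 30, s = 0 − 1·1 = -1, t = 1 − 1·(-2) = 3  (check: 588·(-1) + 206·3 = 30)
  q = 5: r = 26, s = 1 − 5·(-1) = 6, t = -2 − 5·3 = -17  (check: 588·6 + 206·(-17) = 26)
  q = 1: r = 4, s = -1 − 1·6 = -7, t = 3 − 1·(-17) = 20  (check: 588·(-7) + 206·20 = 4)
  q = 6: r = 2, s = 6 − 6·(-7) = 48, t = -17 − 6·20 = -137  (check: 588·48 + 206·(-137) = 2)
The row with r = 2 (the gcd) gives the Bezout coefficients s = 48, t = -137.
Result: 588 · (48) + 206 · (-137) = 2.

gcd(588, 206) = 2; s = 48, t = -137 (check: 588·48 + 206·(-137) = 2).
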